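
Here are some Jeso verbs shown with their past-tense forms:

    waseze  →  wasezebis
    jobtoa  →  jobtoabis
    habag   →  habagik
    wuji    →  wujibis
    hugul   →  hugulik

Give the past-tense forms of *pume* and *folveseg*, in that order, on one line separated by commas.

The pattern is consonant vs. vowel: -ik when the stem ends in a consonant (*habag*, *hugul*); -bis when the stem ends in a vowel (*waseze*, *jobtoa*, *wuji*).
The final sound of *pume* is /e/, which is a vowel, so the suffix is -bis, giving *pumebis*.
Since the final sound of *folveseg* is /g/ (a consonant), it takes -ik, giving *folvesegik*.

pumebis, folvesegik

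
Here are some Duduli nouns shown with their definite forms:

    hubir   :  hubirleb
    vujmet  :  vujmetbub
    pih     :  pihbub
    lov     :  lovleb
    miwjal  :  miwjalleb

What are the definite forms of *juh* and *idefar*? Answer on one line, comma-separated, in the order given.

juhbub, idefarleb

The pattern is voicing of the final consonant: -bub when the stem ends in a voiceless consonant (*vujmet*, *pih*); -leb when the stem ends in a voiced consonant (*hubir*, *lov*, *miwjal*).
The final consonant of *juh* is /h/, which is voiceless, so the suffix is -bub, giving *juhbub*.
Since the final consonant of *idefar* is /r/ (voiced), it takes -leb, giving *idefarleb*.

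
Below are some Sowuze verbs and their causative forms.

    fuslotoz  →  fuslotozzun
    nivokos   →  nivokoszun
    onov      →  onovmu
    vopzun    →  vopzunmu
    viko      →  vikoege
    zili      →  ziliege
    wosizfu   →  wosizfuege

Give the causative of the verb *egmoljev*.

The alternation tracks the final sound of the stem — -zun when the stem ends in a sibilant (*fuslotoz*, *nivokos*); -mu when the stem ends in a non-sibilant consonant (*onov*, *vopzun*); -ege when the stem ends in a vowel (*viko*, *zili*, *wosizfu*).
The final sound of *egmoljev* is /v/, which is a non-sibilant consonant, so the suffix is -mu, giving *egmoljevmu*.

egmoljevmu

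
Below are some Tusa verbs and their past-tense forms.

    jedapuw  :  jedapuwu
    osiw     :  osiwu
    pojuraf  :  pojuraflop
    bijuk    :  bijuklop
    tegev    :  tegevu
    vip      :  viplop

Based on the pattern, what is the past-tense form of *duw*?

The suffix is conditioned by the final consonant: -lop when the stem ends in a voiceless consonant (*pojuraf*, *bijuk*, *vip*); -u when the stem ends in a voiced consonant (*jedapuw*, *osiw*, *tegev*).
The final consonant of *duw* is /w/, which is voiced, so the suffix is -u, giving *duwu*.

duwu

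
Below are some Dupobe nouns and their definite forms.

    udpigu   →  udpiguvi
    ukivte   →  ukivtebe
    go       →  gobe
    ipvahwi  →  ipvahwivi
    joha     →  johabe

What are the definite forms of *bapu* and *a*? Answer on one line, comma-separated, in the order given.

The pattern is height harmony: -vi when the last vowel of the stem is a high vowel (*udpigu*, *ipvahwi*); -be when the last vowel of the stem is a non-high vowel (*ukivte*, *go*, *joha*).
Since the last vowel of *bapu* is /u/ (a high vowel), it takes -vi, giving *bapuvi*.
The last vowel of *a* is /a/, which is a non-high vowel, so the suffix is -be, giving *abe*.

bapuvi, abe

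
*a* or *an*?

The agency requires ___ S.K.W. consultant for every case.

an

The indefinite article is chosen by the initial *sound* of the following word, not its spelling.
The initialism *S.K.W.* is read letter by letter; the first letter, S, is pronounced /ɛs/, which begins with a vowel sound.
So the article is *an*: The agency requires an S.K.W. consultant for every case.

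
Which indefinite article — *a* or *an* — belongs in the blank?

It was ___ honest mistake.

The indefinite article is chosen by the initial *sound* of the following word, not its spelling.
*honest* begins with the sound /ɒ/ (silent h) — a vowel sound.
So the article is *an*: It was an honest mistake.

an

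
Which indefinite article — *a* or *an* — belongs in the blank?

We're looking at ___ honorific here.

The indefinite article is chosen by the initial *sound* of the following word, not its spelling.
*honorific* begins with the sound /ɒ/ (silent h) — a vowel sound.
So the article is *an*: We're looking at an honorific here.

an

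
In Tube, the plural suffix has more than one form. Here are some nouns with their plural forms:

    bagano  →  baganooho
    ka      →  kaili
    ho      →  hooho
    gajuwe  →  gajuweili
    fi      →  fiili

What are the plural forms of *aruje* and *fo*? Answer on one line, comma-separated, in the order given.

The suffix is conditioned by the last vowel: -oho when the last vowel of the stem is a rounded vowel (*bagano*, *ho*); -ili when the last vowel of the stem is an unrounded vowel (*ka*, *gajuwe*, *fi*).
*aruje* — last vowel /e/ (an unrounded vowel) → -ili → *arujeili*.
*fo*: last vowel = /o/, a rounded vowel → -oho → *fooho*.

arujeili, fooho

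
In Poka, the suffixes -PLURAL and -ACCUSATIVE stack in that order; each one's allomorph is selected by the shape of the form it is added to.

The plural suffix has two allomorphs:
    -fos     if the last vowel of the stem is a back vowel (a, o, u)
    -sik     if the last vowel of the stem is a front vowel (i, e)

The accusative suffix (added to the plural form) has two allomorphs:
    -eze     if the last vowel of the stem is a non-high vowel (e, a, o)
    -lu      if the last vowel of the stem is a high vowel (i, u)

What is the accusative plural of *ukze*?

ukzesiklu

The last vowel of *ukze* is /e/, which is a front vowel, so the plural suffix is -sik, giving *ukzesik*.
The last vowel of the plural form *ukzesik* is /i/, which is a high vowel, so the accusative suffix is -lu, giving *ukzesiklu*.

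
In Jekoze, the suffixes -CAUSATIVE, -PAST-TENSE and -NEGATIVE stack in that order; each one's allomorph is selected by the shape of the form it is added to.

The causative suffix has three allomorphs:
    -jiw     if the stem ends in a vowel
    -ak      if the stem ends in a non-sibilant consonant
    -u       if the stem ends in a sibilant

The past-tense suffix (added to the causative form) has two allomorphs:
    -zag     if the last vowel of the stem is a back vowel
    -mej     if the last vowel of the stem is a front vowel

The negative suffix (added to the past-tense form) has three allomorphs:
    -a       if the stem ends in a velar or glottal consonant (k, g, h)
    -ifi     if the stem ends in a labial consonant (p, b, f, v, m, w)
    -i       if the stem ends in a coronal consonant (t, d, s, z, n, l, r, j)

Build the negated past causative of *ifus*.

ifusuzaga

*ifus*: final sound = /s/, a sibilant → -u → *ifusu*.
The last vowel of the causative form *ifusu* is /u/, which is a back vowel, so the past-tense suffix is -zag, giving *ifusuzag*.
The past-tense form *ifusuzag* — final consonant /g/ (velar/glottal) → -a → *ifusuzaga*.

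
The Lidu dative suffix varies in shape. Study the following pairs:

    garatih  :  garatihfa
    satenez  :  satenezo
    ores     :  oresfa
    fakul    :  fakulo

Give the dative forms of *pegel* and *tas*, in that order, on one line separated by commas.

The alternation tracks the final consonant of the stem — -fa when the stem ends in a voiceless consonant (*garatih*, *ores*); -o when the stem ends in a voiced consonant (*satenez*, *fakul*).
Since the final consonant of *pegel* is /l/ (voiced), it takes -o, giving *pegelo*.
Since the final consonant of *tas* is /s/ (voiceless), it takes -fa, giving *tasfa*.

pegelo, tasfa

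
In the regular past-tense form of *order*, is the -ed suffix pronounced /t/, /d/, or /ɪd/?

The stem *order* ends in a voiced sound other than /d/.
The -ed suffix is realized as /ɪd/ after /t, d/; as /t/ after other voiceless consonants; and as /d/ after other voiced sounds.
So -ed on *order* is pronounced /d/.

/d/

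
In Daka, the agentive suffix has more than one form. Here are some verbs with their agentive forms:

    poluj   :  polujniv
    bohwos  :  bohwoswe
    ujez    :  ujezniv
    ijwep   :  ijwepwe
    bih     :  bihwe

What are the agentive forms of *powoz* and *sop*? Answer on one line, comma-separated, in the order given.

powozniv, sopwe

Looking at the final consonant of each stem: -we when the stem ends in a voiceless consonant (*bohwos*, *ijwep*, *bih*); -niv when the stem ends in a voiced consonant (*poluj*, *ujez*).
*powoz*: final consonant = /z/, voiced → -niv → *powozniv*.
Since the final consonant of *sop* is /p/ (voiceless), it takes -we, giving *sopwe*.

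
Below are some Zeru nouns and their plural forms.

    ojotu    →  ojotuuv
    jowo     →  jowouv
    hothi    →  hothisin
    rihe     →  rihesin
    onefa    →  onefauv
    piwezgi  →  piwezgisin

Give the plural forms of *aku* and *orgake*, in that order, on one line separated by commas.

akuuv, orgakesin

The pattern is front/back vowel harmony: -sin when the last vowel of the stem is a front vowel (*hothi*, *rihe*, *piwezgi*); -uv when the last vowel of the stem is a back vowel (*ojotu*, *jowo*, *onefa*).
*aku* — last vowel /u/ (a back vowel) → -uv → *akuuv*.
*orgake* — last vowel /e/ (a front vowel) → -sin → *orgakesin*.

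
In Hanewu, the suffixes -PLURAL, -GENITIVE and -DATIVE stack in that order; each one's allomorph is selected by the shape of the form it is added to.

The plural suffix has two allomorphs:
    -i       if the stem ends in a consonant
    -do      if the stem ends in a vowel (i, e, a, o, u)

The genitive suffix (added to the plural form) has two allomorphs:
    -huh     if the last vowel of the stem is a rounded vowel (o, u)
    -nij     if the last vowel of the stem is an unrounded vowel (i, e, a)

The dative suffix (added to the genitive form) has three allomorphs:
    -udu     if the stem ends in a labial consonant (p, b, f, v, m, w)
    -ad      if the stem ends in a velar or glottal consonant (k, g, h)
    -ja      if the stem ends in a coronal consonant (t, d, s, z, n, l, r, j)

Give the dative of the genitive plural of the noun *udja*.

The final sound of *udja* is /a/, which is a vowel, so the plural suffix is -do, giving *udjado*.
Since the last vowel of the plural form *udjado* is /o/ (a rounded vowel), it takes -huh, giving *udjadohuh*.
The genitive form *udjadohuh*: final consonant = /h/, velar/glottal → -ad → *udjadohuhad*.

udjadohuhad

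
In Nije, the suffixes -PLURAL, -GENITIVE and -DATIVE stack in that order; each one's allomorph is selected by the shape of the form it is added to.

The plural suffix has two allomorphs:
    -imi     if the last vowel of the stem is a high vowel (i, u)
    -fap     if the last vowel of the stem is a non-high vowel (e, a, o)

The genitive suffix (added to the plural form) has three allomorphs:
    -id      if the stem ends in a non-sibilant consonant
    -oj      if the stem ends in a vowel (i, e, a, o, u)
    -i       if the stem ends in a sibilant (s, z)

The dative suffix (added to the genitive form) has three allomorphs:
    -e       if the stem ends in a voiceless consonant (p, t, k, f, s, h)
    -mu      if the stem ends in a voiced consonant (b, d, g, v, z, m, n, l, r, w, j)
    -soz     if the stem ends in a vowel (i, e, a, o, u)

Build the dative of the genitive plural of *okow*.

*okow* — last vowel /o/ (a non-high vowel) → -fap → *okowfap*.
The plural form *okowfap* — final sound /p/ (a non-sibilant consonant) → -id → *okowfapid*.
The final sound of the genitive form *okowfapid* is /d/, which is a voiced consonant, so the dative suffix is -mu, giving *okowfapidmu*.

okowfapidmu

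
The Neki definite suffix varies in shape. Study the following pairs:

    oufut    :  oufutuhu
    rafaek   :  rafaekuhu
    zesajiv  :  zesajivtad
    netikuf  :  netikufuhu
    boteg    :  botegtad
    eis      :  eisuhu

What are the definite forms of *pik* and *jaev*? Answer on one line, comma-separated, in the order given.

pikuhu, jaevtad

The pattern is voicing of the final consonant: -uhu when the stem ends in a voiceless consonant (*oufut*, *rafaek*, *netikuf*, *eis*); -tad when the stem ends in a voiced consonant (*zesajiv*, *boteg*).
Since the final consonant of *pik* is /k/ (voiceless), it takes -uhu, giving *pikuhu*.
The final consonant of *jaev* is /v/, which is voiced, so the suffix is -tad, giving *jaevtad*.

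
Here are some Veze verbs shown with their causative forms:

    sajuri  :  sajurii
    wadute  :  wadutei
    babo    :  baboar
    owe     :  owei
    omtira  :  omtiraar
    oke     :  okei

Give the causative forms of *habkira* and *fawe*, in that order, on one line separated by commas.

habkiraar, fawei

The suffix is conditioned by the last vowel: -i when the last vowel of the stem is a front vowel (*sajuri*, *wadute*, *owe*, *oke*); -ar when the last vowel of the stem is a back vowel (*babo*, *omtira*).
The last vowel of *habkira* is /a/, which is a back vowel, so the suffix is -ar, giving *habkiraar*.
Since the last vowel of *fawe* is /e/ (a front vowel), it takes -i, giving *fawei*.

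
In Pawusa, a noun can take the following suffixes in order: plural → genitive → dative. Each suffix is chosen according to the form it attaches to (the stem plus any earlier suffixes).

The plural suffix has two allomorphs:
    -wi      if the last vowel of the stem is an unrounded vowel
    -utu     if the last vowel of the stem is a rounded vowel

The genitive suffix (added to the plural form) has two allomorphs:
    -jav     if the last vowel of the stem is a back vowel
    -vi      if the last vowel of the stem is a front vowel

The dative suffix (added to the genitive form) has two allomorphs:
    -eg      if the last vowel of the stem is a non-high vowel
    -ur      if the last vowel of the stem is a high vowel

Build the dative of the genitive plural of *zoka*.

zokawiviur

Since the last vowel of *zoka* is /a/ (an unrounded vowel), it takes -wi, giving *zokawi*.
The plural form *zokawi* — last vowel /i/ (a front vowel) → -vi → *zokawivi*.
The genitive form *zokawivi* — last vowel /i/ (a high vowel) → -ur → *zokawiviur*.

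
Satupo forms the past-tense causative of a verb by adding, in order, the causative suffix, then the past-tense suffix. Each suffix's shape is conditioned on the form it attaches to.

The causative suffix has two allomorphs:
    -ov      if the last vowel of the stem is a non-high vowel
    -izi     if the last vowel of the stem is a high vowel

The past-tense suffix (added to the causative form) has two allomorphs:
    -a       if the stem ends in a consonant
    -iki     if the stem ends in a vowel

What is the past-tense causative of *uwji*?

uwjiiziiki

*uwji* — last vowel /i/ (a high vowel) → -izi → *uwjiizi*.
The causative form *uwjiizi*: final sound = /i/, a vowel → -iki → *uwjiiziiki*.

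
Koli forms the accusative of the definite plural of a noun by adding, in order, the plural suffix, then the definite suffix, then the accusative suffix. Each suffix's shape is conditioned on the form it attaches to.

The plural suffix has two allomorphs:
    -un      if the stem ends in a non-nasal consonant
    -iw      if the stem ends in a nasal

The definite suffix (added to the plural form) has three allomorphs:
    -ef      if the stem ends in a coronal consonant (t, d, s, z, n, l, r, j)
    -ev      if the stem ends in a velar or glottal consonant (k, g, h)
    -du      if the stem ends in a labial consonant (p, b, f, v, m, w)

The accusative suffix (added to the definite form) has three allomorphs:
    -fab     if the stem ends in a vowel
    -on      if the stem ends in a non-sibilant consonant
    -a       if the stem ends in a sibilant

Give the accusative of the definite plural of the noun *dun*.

Since the final consonant of *dun* is /n/ (a nasal), it takes -iw, giving *duniw*.
The plural form *duniw* — final consonant /w/ (labial) → -du → *duniwdu*.
The definite form *duniwdu*: final sound = /u/, a vowel → -fab → *duniwdufab*.

duniwdufab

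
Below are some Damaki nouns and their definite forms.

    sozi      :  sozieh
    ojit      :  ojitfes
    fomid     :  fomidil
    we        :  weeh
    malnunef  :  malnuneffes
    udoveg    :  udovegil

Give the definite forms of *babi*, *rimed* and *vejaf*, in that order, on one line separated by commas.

The pattern is voicing of the final sound: -fes when the stem ends in a voiceless consonant (*ojit*, *malnunef*); -il when the stem ends in a voiced consonant (*fomid*, *udoveg*); -eh when the stem ends in a vowel (*sozi*, *we*).
*babi* — final sound /i/ (a vowel) → -eh → *babieh*.
*rimed* — final sound /d/ (a voiced consonant) → -il → *rimedil*.
*vejaf* — final sound /f/ (a voiceless consonant) → -fes → *vejaffes*.

babieh, rimedil, vejaffes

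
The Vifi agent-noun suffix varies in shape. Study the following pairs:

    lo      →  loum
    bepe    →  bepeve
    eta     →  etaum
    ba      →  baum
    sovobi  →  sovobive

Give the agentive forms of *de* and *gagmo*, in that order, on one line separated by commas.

deve, gagmoum

The suffix is conditioned by the last vowel: -ve when the last vowel of the stem is a front vowel (*bepe*, *sovobi*); -um when the last vowel of the stem is a back vowel (*lo*, *eta*, *ba*).
*de*: last vowel = /e/, a front vowel → -ve → *deve*.
*gagmo*: last vowel = /o/, a back vowel → -um → *gagmoum*.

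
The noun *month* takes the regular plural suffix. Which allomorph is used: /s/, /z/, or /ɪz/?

The stem *month* ends in a voiceless non-sibilant consonant.
The plural suffix surfaces as /ɪz/ after sibilants, /s/ after other voiceless consonants, and /z/ after other voiced sounds.
So the plural -s on *month* is pronounced /s/.

/s/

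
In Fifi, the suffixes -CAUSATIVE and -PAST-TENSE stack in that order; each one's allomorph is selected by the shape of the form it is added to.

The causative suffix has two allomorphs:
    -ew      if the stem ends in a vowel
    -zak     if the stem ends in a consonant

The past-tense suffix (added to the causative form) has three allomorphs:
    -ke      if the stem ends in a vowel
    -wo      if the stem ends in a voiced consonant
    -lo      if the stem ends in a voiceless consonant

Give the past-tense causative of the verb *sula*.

sulaewwo

*sula*: final sound = /a/, a vowel → -ew → *sulaew*.
Since the final sound of the causative form *sulaew* is /w/ (a voiced consonant), it takes -wo, giving *sulaewwo*.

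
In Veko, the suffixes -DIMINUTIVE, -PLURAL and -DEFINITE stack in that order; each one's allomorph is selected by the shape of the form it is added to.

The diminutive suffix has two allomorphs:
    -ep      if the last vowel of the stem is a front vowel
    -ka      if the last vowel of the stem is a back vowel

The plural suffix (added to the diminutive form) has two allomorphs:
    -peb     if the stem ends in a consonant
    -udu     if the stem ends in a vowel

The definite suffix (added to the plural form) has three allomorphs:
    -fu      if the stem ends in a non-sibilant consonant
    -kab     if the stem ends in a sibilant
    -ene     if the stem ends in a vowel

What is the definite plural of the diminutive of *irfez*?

irfezeppebfu

*irfez*: last vowel = /e/, a front vowel → -ep → *irfezep*.
Since the final sound of the diminutive form *irfezep* is /p/ (a consonant), it takes -peb, giving *irfezeppeb*.
The plural form *irfezeppeb*: final sound = /b/, a non-sibilant consonant → -fu → *irfezeppebfu*.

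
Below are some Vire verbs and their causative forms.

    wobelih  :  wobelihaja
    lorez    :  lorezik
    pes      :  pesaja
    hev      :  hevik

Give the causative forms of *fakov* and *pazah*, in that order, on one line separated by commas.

fakovik, pazahaja

The alternation tracks the final consonant of the stem — -aja when the stem ends in a voiceless consonant (*wobelih*, *pes*); -ik when the stem ends in a voiced consonant (*lorez*, *hev*).
*fakov* — final consonant /v/ (voiced) → -ik → *fakovik*.
*pazah*: final consonant = /h/, voiceless → -aja → *pazahaja*.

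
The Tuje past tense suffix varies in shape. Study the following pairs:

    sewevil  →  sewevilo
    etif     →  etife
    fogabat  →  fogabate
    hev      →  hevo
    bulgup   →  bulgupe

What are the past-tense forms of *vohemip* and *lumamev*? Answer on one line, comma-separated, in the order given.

vohemipe, lumamevo

Looking at the final consonant of each stem: -e when the stem ends in a voiceless consonant (*etif*, *fogabat*, *bulgup*); -o when the stem ends in a voiced consonant (*sewevil*, *hev*).
The final consonant of *vohemip* is /p/, which is voiceless, so the suffix is -e, giving *vohemipe*.
*lumamev* — final consonant /v/ (voiced) → -o → *lumamevo*.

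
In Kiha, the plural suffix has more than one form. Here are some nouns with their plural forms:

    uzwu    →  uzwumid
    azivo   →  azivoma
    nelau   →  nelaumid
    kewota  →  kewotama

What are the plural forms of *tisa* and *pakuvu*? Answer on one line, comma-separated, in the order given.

tisama, pakuvumid

The pattern is height harmony: -mid when the last vowel of the stem is a high vowel (*uzwu*, *nelau*); -ma when the last vowel of the stem is a non-high vowel (*azivo*, *kewota*).
The last vowel of *tisa* is /a/, which is a non-high vowel, so the suffix is -ma, giving *tisama*.
*pakuvu*: last vowel = /u/, a high vowel → -mid → *pakuvumid*.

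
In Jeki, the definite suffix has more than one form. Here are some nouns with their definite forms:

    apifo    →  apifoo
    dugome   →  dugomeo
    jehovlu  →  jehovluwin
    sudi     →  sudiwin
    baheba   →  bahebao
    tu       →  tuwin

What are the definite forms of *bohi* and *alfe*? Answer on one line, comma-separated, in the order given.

bohiwin, alfeo

The suffix is conditioned by the last vowel: -win when the last vowel of the stem is a high vowel (*jehovlu*, *sudi*, *tu*); -o when the last vowel of the stem is a non-high vowel (*apifo*, *dugome*, *baheba*).
The last vowel of *bohi* is /i/, which is a high vowel, so the suffix is -win, giving *bohiwin*.
The last vowel of *alfe* is /e/, which is a non-high vowel, so the suffix is -o, giving *alfeo*.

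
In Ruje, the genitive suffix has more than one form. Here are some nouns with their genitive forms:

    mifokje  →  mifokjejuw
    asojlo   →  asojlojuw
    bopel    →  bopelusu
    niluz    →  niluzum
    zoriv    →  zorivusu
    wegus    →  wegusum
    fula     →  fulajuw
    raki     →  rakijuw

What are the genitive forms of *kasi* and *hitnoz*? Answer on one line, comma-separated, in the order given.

kasijuw, hitnozum

Looking at the final sound of each stem: -um when the stem ends in a sibilant (*niluz*, *wegus*); -usu when the stem ends in a non-sibilant consonant (*bopel*, *zoriv*); -juw when the stem ends in a vowel (*mifokje*, *asojlo*, *fula*, *raki*).
Since the final sound of *kasi* is /i/ (a vowel), it takes -juw, giving *kasijuw*.
The final sound of *hitnoz* is /z/, which is a sibilant, so the suffix is -um, giving *hitnozum*.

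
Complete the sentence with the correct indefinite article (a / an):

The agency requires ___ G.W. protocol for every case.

The indefinite article is chosen by the initial *sound* of the following word, not its spelling.
The initialism *G.W.* is read letter by letter; the first letter, G, is pronounced /dʒiː/, which begins with a consonant sound.
So the article is *a*: The agency requires a G.W. protocol for every case.

a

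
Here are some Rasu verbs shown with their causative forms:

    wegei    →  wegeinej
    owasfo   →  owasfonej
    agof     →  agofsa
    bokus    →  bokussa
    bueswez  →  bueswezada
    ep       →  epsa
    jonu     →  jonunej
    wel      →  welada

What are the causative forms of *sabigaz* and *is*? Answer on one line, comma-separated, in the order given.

sabigazada, issa

The pattern is voicing of the final sound: -sa when the stem ends in a voiceless consonant (*agof*, *bokus*, *ep*); -ada when the stem ends in a voiced consonant (*bueswez*, *wel*); -nej when the stem ends in a vowel (*wegei*, *owasfo*, *jonu*).
*sabigaz*: final sound = /z/, a voiced consonant → -ada → *sabigazada*.
*is*: final sound = /s/, a voiceless consonant → -sa → *issa*.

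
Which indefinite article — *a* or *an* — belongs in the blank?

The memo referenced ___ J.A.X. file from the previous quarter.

a

The indefinite article is chosen by the initial *sound* of the following word, not its spelling.
The initialism *J.A.X.* is read letter by letter; the first letter, J, is pronounced /dʒeɪ/, which begins with a consonant sound.
So the article is *a*: The memo referenced a J.A.X. file from the previous quarter.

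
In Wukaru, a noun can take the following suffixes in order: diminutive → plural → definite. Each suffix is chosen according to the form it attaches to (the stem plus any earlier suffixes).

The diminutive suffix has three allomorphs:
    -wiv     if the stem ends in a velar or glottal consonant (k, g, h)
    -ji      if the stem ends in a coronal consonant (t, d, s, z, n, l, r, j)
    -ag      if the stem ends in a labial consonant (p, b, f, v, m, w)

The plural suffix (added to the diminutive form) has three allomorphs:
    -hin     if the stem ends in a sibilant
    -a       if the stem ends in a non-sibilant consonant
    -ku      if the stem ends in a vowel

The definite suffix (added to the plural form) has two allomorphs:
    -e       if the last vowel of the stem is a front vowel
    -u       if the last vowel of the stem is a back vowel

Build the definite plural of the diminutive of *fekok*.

fekokwivau

*fekok* — final consonant /k/ (velar/glottal) → -wiv → *fekokwiv*.
The diminutive form *fekokwiv*: final sound = /v/, a non-sibilant consonant → -a → *fekokwiva*.
The plural form *fekokwiva*: last vowel = /a/, a back vowel → -u → *fekokwivau*.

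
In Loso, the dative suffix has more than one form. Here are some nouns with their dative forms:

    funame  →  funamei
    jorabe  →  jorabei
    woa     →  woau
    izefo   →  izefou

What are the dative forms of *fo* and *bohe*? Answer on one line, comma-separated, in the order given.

Looking at the last vowel of each stem: -i when the last vowel of the stem is a front vowel (*funame*, *jorabe*); -u when the last vowel of the stem is a back vowel (*woa*, *izefo*).
The last vowel of *fo* is /o/, which is a back vowel, so the suffix is -u, giving *fou*.
*bohe* — last vowel /e/ (a front vowel) → -i → *bohei*.

fou, bohei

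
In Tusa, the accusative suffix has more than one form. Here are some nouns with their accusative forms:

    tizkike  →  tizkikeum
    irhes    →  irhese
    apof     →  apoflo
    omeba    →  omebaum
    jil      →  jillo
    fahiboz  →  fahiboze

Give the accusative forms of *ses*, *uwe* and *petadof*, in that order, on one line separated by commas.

The suffix is conditioned by the final sound: -e when the stem ends in a sibilant (*irhes*, *fahiboz*); -lo when the stem ends in a non-sibilant consonant (*apof*, *jil*); -um when the stem ends in a vowel (*tizkike*, *omeba*).
The final sound of *ses* is /s/, which is a sibilant, so the suffix is -e, giving *sese*.
*uwe*: final sound = /e/, a vowel → -um → *uweum*.
*petadof* — final sound /f/ (a non-sibilant consonant) → -lo → *petadoflo*.

sese, uweum, petadoflo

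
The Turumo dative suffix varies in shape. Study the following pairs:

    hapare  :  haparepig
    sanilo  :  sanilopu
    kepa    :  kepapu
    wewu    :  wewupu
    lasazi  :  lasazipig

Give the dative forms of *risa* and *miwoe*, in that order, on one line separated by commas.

The alternation tracks the last vowel of the stem — -pig when the last vowel of the stem is a front vowel (*hapare*, *lasazi*); -pu when the last vowel of the stem is a back vowel (*sanilo*, *kepa*, *wewu*).
*risa*: last vowel = /a/, a back vowel → -pu → *risapu*.
*miwoe* — last vowel /e/ (a front vowel) → -pig → *miwoepig*.

risapu, miwoepig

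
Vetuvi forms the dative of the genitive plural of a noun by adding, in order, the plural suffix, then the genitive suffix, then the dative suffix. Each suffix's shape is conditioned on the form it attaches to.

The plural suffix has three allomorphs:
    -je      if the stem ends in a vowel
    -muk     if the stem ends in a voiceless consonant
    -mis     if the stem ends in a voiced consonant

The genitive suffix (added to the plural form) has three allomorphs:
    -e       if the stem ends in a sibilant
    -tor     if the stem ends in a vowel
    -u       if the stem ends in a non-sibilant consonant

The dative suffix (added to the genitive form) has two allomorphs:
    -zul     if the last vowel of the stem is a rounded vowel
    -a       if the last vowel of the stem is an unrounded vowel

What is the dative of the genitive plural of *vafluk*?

vaflukmukuzul

*vafluk* — final sound /k/ (a voiceless consonant) → -muk → *vaflukmuk*.
The final sound of the plural form *vaflukmuk* is /k/, which is a non-sibilant consonant, so the genitive suffix is -u, giving *vaflukmuku*.
The last vowel of the genitive form *vaflukmuku* is /u/, which is a rounded vowel, so the dative suffix is -zul, giving *vaflukmukuzul*.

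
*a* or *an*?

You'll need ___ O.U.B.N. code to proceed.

The indefinite article is chosen by the initial *sound* of the following word, not its spelling.
The initialism *O.U.B.N.* is read letter by letter; the first letter, O, is pronounced /oʊ/, which begins with a vowel sound.
So the article is *an*: You'll need an O.U.B.N. code to proceed.

an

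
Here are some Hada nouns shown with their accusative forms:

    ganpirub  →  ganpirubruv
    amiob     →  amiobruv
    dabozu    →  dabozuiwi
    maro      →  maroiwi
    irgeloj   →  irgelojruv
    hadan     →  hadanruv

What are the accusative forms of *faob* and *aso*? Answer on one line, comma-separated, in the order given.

The pattern is consonant vs. vowel: -ruv when the stem ends in a consonant (*ganpirub*, *amiob*, *irgeloj*, *hadan*); -iwi when the stem ends in a vowel (*dabozu*, *maro*).
Since the final sound of *faob* is /b/ (a consonant), it takes -ruv, giving *faobruv*.
The final sound of *aso* is /o/, which is a vowel, so the suffix is -iwi, giving *asoiwi*.

faobruv, asoiwi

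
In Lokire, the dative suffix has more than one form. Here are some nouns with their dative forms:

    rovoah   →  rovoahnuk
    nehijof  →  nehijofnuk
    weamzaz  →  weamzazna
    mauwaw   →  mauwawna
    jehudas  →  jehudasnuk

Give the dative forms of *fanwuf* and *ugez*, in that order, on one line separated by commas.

The pattern is voicing of the final consonant: -nuk when the stem ends in a voiceless consonant (*rovoah*, *nehijof*, *jehudas*); -na when the stem ends in a voiced consonant (*weamzaz*, *mauwaw*).
The final consonant of *fanwuf* is /f/, which is voiceless, so the suffix is -nuk, giving *fanwufnuk*.
The final consonant of *ugez* is /z/, which is voiced, so the suffix is -na, giving *ugezna*.

fanwufnuk, ugezna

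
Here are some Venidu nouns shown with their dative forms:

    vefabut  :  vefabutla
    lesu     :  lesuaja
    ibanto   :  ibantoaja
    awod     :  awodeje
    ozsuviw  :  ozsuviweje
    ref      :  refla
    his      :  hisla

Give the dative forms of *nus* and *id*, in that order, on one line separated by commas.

Looking at the final sound of each stem: -la when the stem ends in a voiceless consonant (*vefabut*, *ref*, *his*); -eje when the stem ends in a voiced consonant (*awod*, *ozsuviw*); -aja when the stem ends in a vowel (*lesu*, *ibanto*).
*nus* — final sound /s/ (a voiceless consonant) → -la → *nusla*.
Since the final sound of *id* is /d/ (a voiced consonant), it takes -eje, giving *ideje*.

nusla, ideje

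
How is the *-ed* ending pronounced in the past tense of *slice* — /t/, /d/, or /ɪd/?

The stem *slice* ends in a voiceless consonant other than /t/.
The -ed suffix is realized as /ɪd/ after /t, d/; as /t/ after other voiceless consonants; and as /d/ after other voiced sounds.
So -ed on *slice* is pronounced /t/.

/t/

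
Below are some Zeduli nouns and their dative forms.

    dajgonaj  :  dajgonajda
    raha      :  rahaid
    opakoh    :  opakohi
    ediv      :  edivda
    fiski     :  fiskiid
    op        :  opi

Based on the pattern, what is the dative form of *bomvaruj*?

The pattern is voicing of the final sound: -i when the stem ends in a voiceless consonant (*opakoh*, *op*); -da when the stem ends in a voiced consonant (*dajgonaj*, *ediv*); -id when the stem ends in a vowel (*raha*, *fiski*).
*bomvaruj* — final sound /j/ (a voiced consonant) → -da → *bomvarujda*.

bomvarujda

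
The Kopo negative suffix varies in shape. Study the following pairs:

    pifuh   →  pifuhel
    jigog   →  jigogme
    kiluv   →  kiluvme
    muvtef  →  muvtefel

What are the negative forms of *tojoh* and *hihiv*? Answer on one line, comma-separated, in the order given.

tojohel, hihivme

The alternation tracks the final consonant of the stem — -el when the stem ends in a voiceless consonant (*pifuh*, *muvtef*); -me when the stem ends in a voiced consonant (*jigog*, *kiluv*).
The final consonant of *tojoh* is /h/, which is voiceless, so the suffix is -el, giving *tojohel*.
The final consonant of *hihiv* is /v/, which is voiced, so the suffix is -me, giving *hihivme*.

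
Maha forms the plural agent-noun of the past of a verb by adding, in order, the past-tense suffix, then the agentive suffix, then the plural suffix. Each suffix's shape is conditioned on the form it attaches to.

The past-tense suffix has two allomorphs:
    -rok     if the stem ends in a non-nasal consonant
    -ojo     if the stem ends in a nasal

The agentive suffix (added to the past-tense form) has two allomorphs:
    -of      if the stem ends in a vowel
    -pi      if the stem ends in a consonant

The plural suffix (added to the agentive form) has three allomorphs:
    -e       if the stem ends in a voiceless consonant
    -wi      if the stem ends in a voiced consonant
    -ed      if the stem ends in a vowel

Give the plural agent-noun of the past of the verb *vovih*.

*vovih*: final consonant = /h/, non-nasal → -rok → *vovihrok*.
The final sound of the past-tense form *vovihrok* is /k/, which is a consonant, so the agentive suffix is -pi, giving *vovihrokpi*.
The agentive form *vovihrokpi* — final sound /i/ (a vowel) → -ed → *vovihrokpied*.

vovihrokpied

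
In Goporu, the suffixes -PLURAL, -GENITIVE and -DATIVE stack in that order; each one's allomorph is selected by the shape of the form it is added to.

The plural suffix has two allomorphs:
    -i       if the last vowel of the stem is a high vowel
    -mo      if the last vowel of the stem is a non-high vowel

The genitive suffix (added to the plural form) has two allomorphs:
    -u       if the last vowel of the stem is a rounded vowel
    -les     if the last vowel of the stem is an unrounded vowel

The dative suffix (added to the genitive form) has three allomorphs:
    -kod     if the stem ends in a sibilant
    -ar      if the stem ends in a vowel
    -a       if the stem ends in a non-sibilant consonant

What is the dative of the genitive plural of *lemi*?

lemiileskod

*lemi* — last vowel /i/ (a high vowel) → -i → *lemii*.
Since the last vowel of the plural form *lemii* is /i/ (an unrounded vowel), it takes -les, giving *lemiiles*.
Since the final sound of the genitive form *lemiiles* is /s/ (a sibilant), it takes -kod, giving *lemiileskod*.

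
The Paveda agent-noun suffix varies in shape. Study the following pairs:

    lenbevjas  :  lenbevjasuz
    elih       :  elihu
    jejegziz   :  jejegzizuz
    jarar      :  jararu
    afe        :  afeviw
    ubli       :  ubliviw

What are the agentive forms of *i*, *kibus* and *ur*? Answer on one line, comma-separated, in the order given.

iviw, kibusuz, uru

Looking at the final sound of each stem: -uz when the stem ends in a sibilant (*lenbevjas*, *jejegziz*); -u when the stem ends in a non-sibilant consonant (*elih*, *jarar*); -viw when the stem ends in a vowel (*afe*, *ubli*).
*i*: final sound = /i/, a vowel → -viw → *iviw*.
*kibus*: final sound = /s/, a sibilant → -uz → *kibusuz*.
*ur* — final sound /r/ (a non-sibilant consonant) → -u → *uru*.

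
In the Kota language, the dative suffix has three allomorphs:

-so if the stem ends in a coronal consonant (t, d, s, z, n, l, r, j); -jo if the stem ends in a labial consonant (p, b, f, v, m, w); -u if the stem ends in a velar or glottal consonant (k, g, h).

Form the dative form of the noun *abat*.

Since the final consonant of *abat* is /t/ (coronal), it takes -so, giving *abatso*.

abatso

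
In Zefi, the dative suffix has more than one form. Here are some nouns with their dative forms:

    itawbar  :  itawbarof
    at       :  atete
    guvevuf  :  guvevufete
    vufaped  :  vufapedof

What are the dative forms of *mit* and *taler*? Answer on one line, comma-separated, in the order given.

mitete, talerof

The pattern is voicing of the final consonant: -ete when the stem ends in a voiceless consonant (*at*, *guvevuf*); -of when the stem ends in a voiced consonant (*itawbar*, *vufaped*).
The final consonant of *mit* is /t/, which is voiceless, so the suffix is -ete, giving *mitete*.
*taler* — final consonant /r/ (voiced) → -of → *talerof*.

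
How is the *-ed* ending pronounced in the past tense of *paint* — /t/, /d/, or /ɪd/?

/ɪd/

The stem *paint* ends in /t/ or /d/.
The -ed suffix is realized as /ɪd/ after /t, d/; as /t/ after other voiceless consonants; and as /d/ after other voiced sounds.
So -ed on *paint* is pronounced /ɪd/.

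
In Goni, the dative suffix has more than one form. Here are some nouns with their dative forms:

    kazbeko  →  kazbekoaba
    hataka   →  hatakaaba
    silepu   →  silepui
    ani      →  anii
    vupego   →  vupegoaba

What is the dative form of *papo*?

papoaba

The pattern is height harmony: -i when the last vowel of the stem is a high vowel (*silepu*, *ani*); -aba when the last vowel of the stem is a non-high vowel (*kazbeko*, *hataka*, *vupego*).
The last vowel of *papo* is /o/, which is a non-high vowel, so the suffix is -aba, giving *papoaba*.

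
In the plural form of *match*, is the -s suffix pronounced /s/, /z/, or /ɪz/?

The stem *match* ends in a sibilant (/s, z, ʃ, ʒ, tʃ, dʒ/).
The plural suffix surfaces as /ɪz/ after sibilants, /s/ after other voiceless consonants, and /z/ after other voiced sounds.
So the plural -s on *match* is pronounced /ɪz/.

/ɪz/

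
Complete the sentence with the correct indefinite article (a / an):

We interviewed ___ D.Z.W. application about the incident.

The indefinite article is chosen by the initial *sound* of the following word, not its spelling.
The initialism *D.Z.W.* is read letter by letter; the first letter, D, is pronounced /diː/, which begins with a consonant sound.
So the article is *a*: We interviewed a D.Z.W. application about the incident.

a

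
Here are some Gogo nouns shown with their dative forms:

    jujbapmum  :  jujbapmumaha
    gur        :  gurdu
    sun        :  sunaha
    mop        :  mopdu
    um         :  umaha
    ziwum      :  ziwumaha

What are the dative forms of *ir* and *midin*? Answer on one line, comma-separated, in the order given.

The alternation tracks the final consonant of the stem — -aha when the stem ends in a nasal (*jujbapmum*, *sun*, *um*, *ziwum*); -du when the stem ends in a non-nasal consonant (*gur*, *mop*).
*ir*: final consonant = /r/, non-nasal → -du → *irdu*.
Since the final consonant of *midin* is /n/ (a nasal), it takes -aha, giving *midinaha*.

irdu, midinaha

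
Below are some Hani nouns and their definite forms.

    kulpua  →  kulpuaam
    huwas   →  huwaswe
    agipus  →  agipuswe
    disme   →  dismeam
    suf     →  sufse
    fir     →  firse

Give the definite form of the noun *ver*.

The pattern is sibilance of the final sound: -we when the stem ends in a sibilant (*huwas*, *agipus*); -se when the stem ends in a non-sibilant consonant (*suf*, *fir*); -am when the stem ends in a vowel (*kulpua*, *disme*).
*ver* — final sound /r/ (a non-sibilant consonant) → -se → *verse*.

verse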